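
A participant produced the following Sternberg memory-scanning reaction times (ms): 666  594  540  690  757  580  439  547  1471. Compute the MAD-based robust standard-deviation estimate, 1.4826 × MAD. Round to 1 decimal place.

106.7 ms

Sorted: 439, 540, 547, 580, 594, 666, 690, 757, 1471 → median = 594
|x − 594| sorted: 0, 14, 47, 54, 72, 96, 155, 163, 877 → MAD = 72
Robust SD ≈ 1.4826 × 72 = 106.747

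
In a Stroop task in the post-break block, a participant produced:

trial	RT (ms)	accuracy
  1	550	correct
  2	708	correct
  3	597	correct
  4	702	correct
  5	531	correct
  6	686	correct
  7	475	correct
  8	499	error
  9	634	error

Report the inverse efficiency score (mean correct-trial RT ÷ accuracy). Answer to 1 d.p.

780.4 ms

Correct trials (n=7): 550, 708, 597, 702, 531, 686, 475
Mean correct RT = 4249/7 = 607.0000 ms
Proportion correct = 7/9
IES = 607.0000 / (7/9) = 780.429 ms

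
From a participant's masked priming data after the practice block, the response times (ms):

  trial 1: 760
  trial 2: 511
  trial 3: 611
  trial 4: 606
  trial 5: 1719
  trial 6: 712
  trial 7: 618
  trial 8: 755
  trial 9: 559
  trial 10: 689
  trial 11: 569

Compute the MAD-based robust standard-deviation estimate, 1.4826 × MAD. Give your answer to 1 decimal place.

105.3 ms

Sorted: 511, 559, 569, 606, 611, 618, 689, 712, 755, 760, 1719 → median = 618
|x − 618| sorted: 0, 7, 12, 49, 59, 71, 94, 107, 137, 142, 1101 → MAD = 71
Robust SD ≈ 1.4826 × 71 = 105.265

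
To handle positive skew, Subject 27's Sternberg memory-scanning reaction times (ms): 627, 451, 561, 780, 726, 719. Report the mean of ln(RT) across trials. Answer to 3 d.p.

ln(RT): 6.4409, 6.1115, 6.3297, 6.6593, 6.5876, 6.5779
Σ ln(RT) = 38.7068
Mean = 38.7068/6 = 6.45114

6.451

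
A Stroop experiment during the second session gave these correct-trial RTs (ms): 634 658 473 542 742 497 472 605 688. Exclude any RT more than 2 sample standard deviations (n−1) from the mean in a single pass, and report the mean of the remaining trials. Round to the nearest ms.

n = 9, ΣRT = 5311, M = 590.111
Σ(x−M)² = 78058.89; s = √(78058.89/8) = 98.779
Cutoffs: 590.111 ± 2·98.779 → [392.6, 787.7]
No RTs fall outside the cutoffs; all 9 retained. Mean = 5311/9 = 590.111

590 ms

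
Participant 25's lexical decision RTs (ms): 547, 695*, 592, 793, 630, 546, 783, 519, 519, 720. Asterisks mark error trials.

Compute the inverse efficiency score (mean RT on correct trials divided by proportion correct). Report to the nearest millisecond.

697 ms

Correct trials (n=9): 547, 592, 793, 630, 546, 783, 519, 519, 720
Mean correct RT = 5649/9 = 627.6667 ms
Proportion correct = 9/10
IES = 627.6667 / (9/10) = 697.407 ms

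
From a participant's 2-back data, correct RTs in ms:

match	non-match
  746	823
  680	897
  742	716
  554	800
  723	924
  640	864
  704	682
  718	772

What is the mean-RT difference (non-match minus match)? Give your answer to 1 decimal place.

121.4 ms

M(match) = 5507/8 = 688.375
M(non-match) = 6478/8 = 809.750
Difference = 809.750 − 688.375 = 121.375 ms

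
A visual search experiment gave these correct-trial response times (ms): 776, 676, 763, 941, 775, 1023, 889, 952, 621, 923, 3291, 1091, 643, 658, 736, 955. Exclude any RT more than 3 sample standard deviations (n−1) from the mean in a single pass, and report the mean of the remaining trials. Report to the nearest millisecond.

n = 16, ΣRT = 15713, M = 982.062
Σ(x−M)² = 5998098.94; s = √(5998098.94/15) = 632.355
Cutoffs: 982.062 ± 3·632.355 → [-915.0, 2879.1]
Outside: 3291 → excluded.
Retained (n=15): Σ = 12422, mean = 12422/15 = 828.133

828 ms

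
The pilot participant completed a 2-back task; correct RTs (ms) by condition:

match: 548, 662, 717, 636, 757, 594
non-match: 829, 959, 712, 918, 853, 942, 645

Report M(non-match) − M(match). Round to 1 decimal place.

184.5 ms

M(match) = 3914/6 = 652.333
M(non-match) = 5858/7 = 836.857
Difference = 836.857 − 652.333 = 184.524 ms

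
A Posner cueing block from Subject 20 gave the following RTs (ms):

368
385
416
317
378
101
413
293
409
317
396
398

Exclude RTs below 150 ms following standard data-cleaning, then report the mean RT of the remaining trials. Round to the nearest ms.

372 ms

Excluded: 101
Retained (n=11): Σ = 4090
Mean = 4090/11 = 371.8182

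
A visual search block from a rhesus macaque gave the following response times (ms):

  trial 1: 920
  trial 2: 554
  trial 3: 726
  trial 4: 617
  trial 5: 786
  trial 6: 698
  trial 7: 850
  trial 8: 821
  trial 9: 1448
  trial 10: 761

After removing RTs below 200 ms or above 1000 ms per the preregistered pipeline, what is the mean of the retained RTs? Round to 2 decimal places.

748.11 ms

Excluded: 1448
Retained (n=9): Σ = 6733
Mean = 6733/9 = 748.1111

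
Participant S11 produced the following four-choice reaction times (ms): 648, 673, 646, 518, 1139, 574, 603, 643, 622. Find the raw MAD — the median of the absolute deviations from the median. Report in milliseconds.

Sorted: 518, 574, 603, 622, 643, 646, 648, 673, 1139 → median = 643
|x − 643|: 5, 30, 3, 125, 496, 69, 40, 0, 21
Sorted deviations: 0, 3, 5, 21, 30, 40, 69, 125, 496 → MAD = 30

30 ms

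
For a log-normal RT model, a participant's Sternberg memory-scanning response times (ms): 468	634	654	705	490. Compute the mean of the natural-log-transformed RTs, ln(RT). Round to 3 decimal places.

ln(RT): 6.1485, 6.4520, 6.4831, 6.5582, 6.1944
Σ ln(RT) = 31.8362
Mean = 31.8362/5 = 6.36725

6.367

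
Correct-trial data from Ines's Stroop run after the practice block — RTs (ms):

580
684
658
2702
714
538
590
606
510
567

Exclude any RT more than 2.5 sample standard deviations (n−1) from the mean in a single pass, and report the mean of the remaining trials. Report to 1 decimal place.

n = 10, ΣRT = 8149, M = 814.900
Σ(x−M)² = 3993568.90; s = √(3993568.90/9) = 666.131
Cutoffs: 814.900 ± 2.5·666.131 → [-850.4, 2480.2]
Outside: 2702 → excluded.
Retained (n=9): Σ = 5447, mean = 5447/9 = 605.222

605.2 ms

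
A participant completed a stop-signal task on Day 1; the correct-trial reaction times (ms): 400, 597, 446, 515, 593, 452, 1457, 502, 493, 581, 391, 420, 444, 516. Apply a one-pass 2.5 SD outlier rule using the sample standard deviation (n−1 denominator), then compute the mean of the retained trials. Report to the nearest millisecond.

488 ms

n = 14, ΣRT = 7807, M = 557.643
Σ(x−M)² = 931121.21; s = √(931121.21/13) = 267.628
Cutoffs: 557.643 ± 2.5·267.628 → [-111.4, 1226.7]
Outside: 1457 → excluded.
Retained (n=13): Σ = 6350, mean = 6350/13 = 488.462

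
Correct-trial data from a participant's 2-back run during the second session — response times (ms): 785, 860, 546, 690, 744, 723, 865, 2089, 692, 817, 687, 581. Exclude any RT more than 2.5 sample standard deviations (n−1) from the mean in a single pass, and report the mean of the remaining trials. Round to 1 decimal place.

726.4 ms

n = 12, ΣRT = 10079, M = 839.917
Σ(x−M)² = 1808814.92; s = √(1808814.92/11) = 405.509
Cutoffs: 839.917 ± 2.5·405.509 → [-173.9, 1853.7]
Outside: 2089 → excluded.
Retained (n=11): Σ = 7990, mean = 7990/11 = 726.364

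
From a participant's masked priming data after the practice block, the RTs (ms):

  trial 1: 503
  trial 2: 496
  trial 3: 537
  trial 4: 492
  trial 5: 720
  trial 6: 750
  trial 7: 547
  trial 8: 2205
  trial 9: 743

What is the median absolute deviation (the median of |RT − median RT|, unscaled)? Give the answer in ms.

Sorted: 492, 496, 503, 537, 547, 720, 743, 750, 2205 → median = 547
|x − 547|: 44, 51, 10, 55, 173, 203, 0, 1658, 196
Sorted deviations: 0, 10, 44, 51, 55, 173, 196, 203, 1658 → MAD = 55

55 ms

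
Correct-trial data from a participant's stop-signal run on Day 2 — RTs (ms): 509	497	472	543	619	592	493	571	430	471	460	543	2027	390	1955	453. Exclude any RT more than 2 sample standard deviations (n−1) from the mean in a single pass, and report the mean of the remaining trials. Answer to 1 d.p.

503.1 ms

n = 16, ΣRT = 11025, M = 689.062
Σ(x−M)² = 3930776.94; s = √(3930776.94/15) = 511.910
Cutoffs: 689.062 ± 2·511.910 → [-334.8, 1712.9]
Outside: 1955, 2027 → excluded.
Retained (n=14): Σ = 7043, mean = 7043/14 = 503.071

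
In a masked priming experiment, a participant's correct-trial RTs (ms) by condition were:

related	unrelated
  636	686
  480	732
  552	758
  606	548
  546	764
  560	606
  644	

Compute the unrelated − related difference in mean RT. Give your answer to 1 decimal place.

107.5 ms

M(related) = 4024/7 = 574.857
M(unrelated) = 4094/6 = 682.333
Difference = 682.333 − 574.857 = 107.476 ms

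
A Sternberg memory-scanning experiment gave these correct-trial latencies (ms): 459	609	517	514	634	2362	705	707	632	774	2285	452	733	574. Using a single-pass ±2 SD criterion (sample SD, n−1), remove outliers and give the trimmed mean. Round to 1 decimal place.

609.2 ms

n = 14, ΣRT = 11957, M = 854.071
Σ(x−M)² = 5169582.93; s = √(5169582.93/13) = 630.603
Cutoffs: 854.071 ± 2·630.603 → [-407.1, 2115.3]
Outside: 2285, 2362 → excluded.
Retained (n=12): Σ = 7310, mean = 7310/12 = 609.167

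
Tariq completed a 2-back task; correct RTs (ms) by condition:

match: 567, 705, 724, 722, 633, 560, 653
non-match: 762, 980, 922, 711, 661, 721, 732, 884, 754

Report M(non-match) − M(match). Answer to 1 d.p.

139.9 ms

M(match) = 4564/7 = 652.000
M(non-match) = 7127/9 = 791.889
Difference = 791.889 − 652.000 = 139.889 ms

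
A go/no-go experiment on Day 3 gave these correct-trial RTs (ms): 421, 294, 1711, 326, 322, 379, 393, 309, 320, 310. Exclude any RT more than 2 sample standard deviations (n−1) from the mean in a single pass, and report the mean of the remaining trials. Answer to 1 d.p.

n = 10, ΣRT = 4785, M = 478.500
Σ(x−M)² = 1703606.50; s = √(1703606.50/9) = 435.074
Cutoffs: 478.500 ± 2·435.074 → [-391.6, 1348.6]
Outside: 1711 → excluded.
Retained (n=9): Σ = 3074, mean = 3074/9 = 341.556

341.6 ms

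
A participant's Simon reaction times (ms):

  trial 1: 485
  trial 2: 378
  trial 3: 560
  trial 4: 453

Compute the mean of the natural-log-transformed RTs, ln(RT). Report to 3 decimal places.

6.141

ln(RT): 6.1841, 5.9349, 6.3279, 6.1159
Σ ln(RT) = 24.5629
Mean = 24.5629/4 = 6.14072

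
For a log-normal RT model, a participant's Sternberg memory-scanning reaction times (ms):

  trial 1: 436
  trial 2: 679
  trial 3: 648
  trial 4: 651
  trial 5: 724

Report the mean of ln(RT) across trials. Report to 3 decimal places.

6.427

ln(RT): 6.0776, 6.5206, 6.4739, 6.4785, 6.5848
Σ ln(RT) = 32.1355
Mean = 32.1355/5 = 6.42709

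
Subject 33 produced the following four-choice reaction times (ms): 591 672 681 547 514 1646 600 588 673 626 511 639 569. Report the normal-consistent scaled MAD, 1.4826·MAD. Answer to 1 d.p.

Sorted: 511, 514, 547, 569, 588, 591, 600, 626, 639, 672, 673, 681, 1646 → median = 600
|x − 600| sorted: 0, 9, 12, 26, 31, 39, 53, 72, 73, 81, 86, 89, 1046 → MAD = 53
Robust SD ≈ 1.4826 × 53 = 78.578

78.6 ms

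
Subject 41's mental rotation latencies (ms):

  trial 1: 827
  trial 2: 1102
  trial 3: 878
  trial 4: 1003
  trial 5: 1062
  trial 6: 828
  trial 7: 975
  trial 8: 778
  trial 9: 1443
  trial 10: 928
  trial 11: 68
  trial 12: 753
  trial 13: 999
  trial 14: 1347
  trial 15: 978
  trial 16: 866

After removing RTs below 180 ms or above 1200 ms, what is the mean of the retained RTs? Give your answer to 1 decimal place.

921.3 ms

Excluded: 68, 1347, 1443
Retained (n=13): Σ = 11977
Mean = 11977/13 = 921.3077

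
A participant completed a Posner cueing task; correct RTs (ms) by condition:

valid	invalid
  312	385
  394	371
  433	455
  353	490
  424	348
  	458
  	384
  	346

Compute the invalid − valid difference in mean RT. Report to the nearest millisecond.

21 ms

M(valid) = 1916/5 = 383.200
M(invalid) = 3237/8 = 404.625
Difference = 404.625 − 383.200 = 21.425 ms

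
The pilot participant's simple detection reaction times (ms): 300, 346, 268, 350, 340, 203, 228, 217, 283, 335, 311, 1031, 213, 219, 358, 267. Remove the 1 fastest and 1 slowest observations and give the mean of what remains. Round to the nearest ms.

Sorted: 203, 213, 217, 219, 228, 267, 268, 283, 300, 311, 335, 340, 346, 350, 358, 1031
Drop lowest 1 (203) and highest 1 (1031)
Remaining (n=14): Σ = 4035, mean = 4035/14 = 288.214

288 ms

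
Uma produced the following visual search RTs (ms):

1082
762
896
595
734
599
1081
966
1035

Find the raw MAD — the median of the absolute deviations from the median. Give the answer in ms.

Sorted: 595, 599, 734, 762, 896, 966, 1035, 1081, 1082 → median = 896
|x − 896|: 186, 134, 0, 301, 162, 297, 185, 70, 139
Sorted deviations: 0, 70, 134, 139, 162, 185, 186, 297, 301 → MAD = 162

162 ms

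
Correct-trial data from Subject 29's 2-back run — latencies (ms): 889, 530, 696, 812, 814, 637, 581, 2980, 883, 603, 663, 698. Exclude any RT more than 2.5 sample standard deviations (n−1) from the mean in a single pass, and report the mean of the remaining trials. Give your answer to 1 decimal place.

n = 12, ΣRT = 10786, M = 898.833
Σ(x−M)² = 4876561.67; s = √(4876561.67/11) = 665.826
Cutoffs: 898.833 ± 2.5·665.826 → [-765.7, 2563.4]
Outside: 2980 → excluded.
Retained (n=11): Σ = 7806, mean = 7806/11 = 709.636

709.6 ms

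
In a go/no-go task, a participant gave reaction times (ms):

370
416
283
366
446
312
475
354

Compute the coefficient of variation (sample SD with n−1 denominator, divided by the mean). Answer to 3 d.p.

n = 8, Σ = 3022, M = 377.7500
Σ(x−M)² = 29641.500; s = √(29641.500/7) = 65.0730
CV = 65.0730 / 377.7500 = 0.17226

0.172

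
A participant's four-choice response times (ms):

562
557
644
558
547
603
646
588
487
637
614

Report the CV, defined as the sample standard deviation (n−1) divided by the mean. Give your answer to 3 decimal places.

0.084

n = 11, Σ = 6443, M = 585.7273
Σ(x−M)² = 24164.182; s = √(24164.182/10) = 49.1571
CV = 49.1571 / 585.7273 = 0.08392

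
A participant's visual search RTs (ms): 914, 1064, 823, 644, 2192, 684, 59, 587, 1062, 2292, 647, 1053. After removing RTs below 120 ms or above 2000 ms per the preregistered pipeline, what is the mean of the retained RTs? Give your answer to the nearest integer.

Excluded: 59, 2192, 2292
Retained (n=9): Σ = 7478
Mean = 7478/9 = 830.8889

831 ms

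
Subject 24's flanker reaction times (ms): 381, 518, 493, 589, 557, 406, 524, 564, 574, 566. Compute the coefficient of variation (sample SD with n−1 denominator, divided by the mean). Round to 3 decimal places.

n = 10, Σ = 5172, M = 517.2000
Σ(x−M)² = 46085.600; s = √(46085.600/9) = 71.5585
CV = 71.5585 / 517.2000 = 0.13836

0.138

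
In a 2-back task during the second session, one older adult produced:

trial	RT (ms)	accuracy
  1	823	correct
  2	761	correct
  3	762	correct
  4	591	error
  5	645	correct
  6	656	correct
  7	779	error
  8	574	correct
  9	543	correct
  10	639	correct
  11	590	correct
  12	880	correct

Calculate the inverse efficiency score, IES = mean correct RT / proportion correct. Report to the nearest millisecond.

825 ms

Correct trials (n=10): 823, 761, 762, 645, 656, 574, 543, 639, 590, 880
Mean correct RT = 6873/10 = 687.3000 ms
Proportion correct = 10/12
IES = 687.3000 / (10/12) = 824.760 ms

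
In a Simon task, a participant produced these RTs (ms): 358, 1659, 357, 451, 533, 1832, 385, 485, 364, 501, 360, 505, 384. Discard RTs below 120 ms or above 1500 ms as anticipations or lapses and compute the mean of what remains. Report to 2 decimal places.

425.73 ms

Excluded: 1659, 1832
Retained (n=11): Σ = 4683
Mean = 4683/11 = 425.7273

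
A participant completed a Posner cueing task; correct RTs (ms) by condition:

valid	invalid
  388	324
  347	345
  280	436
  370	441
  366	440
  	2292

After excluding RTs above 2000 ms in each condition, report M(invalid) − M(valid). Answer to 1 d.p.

47.0 ms

invalid: exclude 2292
M(valid) = 1751/5 = 350.200
M(invalid) = 1986/5 = 397.200
Difference = 397.200 − 350.200 = 47.000 ms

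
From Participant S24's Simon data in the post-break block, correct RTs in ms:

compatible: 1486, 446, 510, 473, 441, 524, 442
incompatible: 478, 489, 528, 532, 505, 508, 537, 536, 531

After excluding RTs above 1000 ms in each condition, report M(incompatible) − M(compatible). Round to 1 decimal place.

43.3 ms

compatible: exclude 1486
M(compatible) = 2836/6 = 472.667
M(incompatible) = 4644/9 = 516.000
Difference = 516.000 − 472.667 = 43.333 ms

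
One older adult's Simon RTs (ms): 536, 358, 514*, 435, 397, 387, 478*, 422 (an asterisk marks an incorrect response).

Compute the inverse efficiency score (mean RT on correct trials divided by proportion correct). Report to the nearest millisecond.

Correct trials (n=6): 536, 358, 435, 397, 387, 422
Mean correct RT = 2535/6 = 422.5000 ms
Proportion correct = 6/8
IES = 422.5000 / (6/8) = 563.333 ms

563 ms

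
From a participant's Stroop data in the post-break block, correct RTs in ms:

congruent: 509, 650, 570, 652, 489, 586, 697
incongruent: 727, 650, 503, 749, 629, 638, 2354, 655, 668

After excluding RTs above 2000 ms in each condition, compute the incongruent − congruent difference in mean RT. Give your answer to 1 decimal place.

59.1 ms

incongruent: exclude 2354
M(congruent) = 4153/7 = 593.286
M(incongruent) = 5219/8 = 652.375
Difference = 652.375 − 593.286 = 59.089 ms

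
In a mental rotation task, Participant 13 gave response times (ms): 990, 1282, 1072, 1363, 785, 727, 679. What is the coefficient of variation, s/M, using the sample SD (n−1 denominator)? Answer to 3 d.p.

0.274

n = 7, Σ = 6898, M = 985.4286
Σ(x−M)² = 438885.714; s = √(438885.714/6) = 270.4582
CV = 270.4582 / 985.4286 = 0.27446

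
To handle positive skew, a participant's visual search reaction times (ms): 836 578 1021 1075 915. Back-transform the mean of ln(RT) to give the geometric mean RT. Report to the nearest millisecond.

865 ms

ln(RT): 6.7286, 6.3596, 6.9285, 6.9801, 6.8189
Mean ln(RT) = 33.8157/5 = 6.76315
Geometric mean = exp(6.76315) = 865.36 ms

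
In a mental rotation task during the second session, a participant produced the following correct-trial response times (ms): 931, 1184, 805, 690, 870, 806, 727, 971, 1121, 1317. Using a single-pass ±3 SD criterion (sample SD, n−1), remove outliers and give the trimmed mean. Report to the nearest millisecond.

942 ms

n = 10, ΣRT = 9422, M = 942.200
Σ(x−M)² = 384369.60; s = √(384369.60/9) = 206.658
Cutoffs: 942.200 ± 3·206.658 → [322.2, 1562.2]
No RTs fall outside the cutoffs; all 10 retained. Mean = 9422/10 = 942.200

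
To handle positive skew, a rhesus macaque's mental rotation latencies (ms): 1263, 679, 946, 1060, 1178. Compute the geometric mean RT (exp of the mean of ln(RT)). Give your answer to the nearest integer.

1003 ms

ln(RT): 7.1412, 6.5206, 6.8522, 6.9660, 7.0716
Mean ln(RT) = 34.5517/5 = 6.91034
Geometric mean = exp(6.91034) = 1002.59 ms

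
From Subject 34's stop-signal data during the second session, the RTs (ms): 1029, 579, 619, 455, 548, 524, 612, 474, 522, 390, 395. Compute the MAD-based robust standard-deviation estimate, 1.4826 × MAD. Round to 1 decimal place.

Sorted: 390, 395, 455, 474, 522, 524, 548, 579, 612, 619, 1029 → median = 524
|x − 524| sorted: 0, 2, 24, 50, 55, 69, 88, 95, 129, 134, 505 → MAD = 69
Robust SD ≈ 1.4826 × 69 = 102.299

102.3 ms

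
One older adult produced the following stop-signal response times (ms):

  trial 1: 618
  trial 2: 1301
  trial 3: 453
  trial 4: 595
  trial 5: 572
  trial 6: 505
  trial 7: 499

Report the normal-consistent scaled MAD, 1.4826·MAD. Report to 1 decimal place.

Sorted: 453, 499, 505, 572, 595, 618, 1301 → median = 572
|x − 572| sorted: 0, 23, 46, 67, 73, 119, 729 → MAD = 67
Robust SD ≈ 1.4826 × 67 = 99.334

99.3 ms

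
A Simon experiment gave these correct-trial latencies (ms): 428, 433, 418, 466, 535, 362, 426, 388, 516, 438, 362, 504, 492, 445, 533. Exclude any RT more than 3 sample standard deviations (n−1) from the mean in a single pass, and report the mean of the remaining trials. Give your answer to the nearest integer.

450 ms

n = 15, ΣRT = 6746, M = 449.733
Σ(x−M)² = 45278.93; s = √(45278.93/14) = 56.870
Cutoffs: 449.733 ± 3·56.870 → [279.1, 620.3]
No RTs fall outside the cutoffs; all 15 retained. Mean = 6746/15 = 449.733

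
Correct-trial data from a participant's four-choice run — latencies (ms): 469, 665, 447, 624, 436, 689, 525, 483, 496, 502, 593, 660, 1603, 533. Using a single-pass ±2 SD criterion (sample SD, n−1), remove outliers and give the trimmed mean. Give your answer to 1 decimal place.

n = 14, ΣRT = 8725, M = 623.214
Σ(x−M)² = 1126524.36; s = √(1126524.36/13) = 294.373
Cutoffs: 623.214 ± 2·294.373 → [34.5, 1212.0]
Outside: 1603 → excluded.
Retained (n=13): Σ = 7122, mean = 7122/13 = 547.846

547.8 ms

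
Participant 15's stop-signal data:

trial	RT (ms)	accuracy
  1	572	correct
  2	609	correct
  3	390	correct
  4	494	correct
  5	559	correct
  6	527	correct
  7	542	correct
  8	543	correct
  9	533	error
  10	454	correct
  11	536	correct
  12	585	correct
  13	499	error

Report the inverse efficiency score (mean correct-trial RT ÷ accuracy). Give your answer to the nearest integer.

Correct trials (n=11): 572, 609, 390, 494, 559, 527, 542, 543, 454, 536, 585
Mean correct RT = 5811/11 = 528.2727 ms
Proportion correct = 11/13
IES = 528.2727 / (11/13) = 624.322 ms

624 ms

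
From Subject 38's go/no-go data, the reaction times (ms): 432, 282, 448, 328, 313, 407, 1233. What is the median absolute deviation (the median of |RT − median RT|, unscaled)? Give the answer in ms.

Sorted: 282, 313, 328, 407, 432, 448, 1233 → median = 407
|x − 407|: 25, 125, 41, 79, 94, 0, 826
Sorted deviations: 0, 25, 41, 79, 94, 125, 826 → MAD = 79

79 ms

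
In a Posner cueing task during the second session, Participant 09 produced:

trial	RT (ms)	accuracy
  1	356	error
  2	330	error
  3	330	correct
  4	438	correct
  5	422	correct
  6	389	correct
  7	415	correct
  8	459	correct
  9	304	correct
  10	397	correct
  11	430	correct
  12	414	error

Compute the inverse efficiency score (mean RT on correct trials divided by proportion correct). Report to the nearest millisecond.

Correct trials (n=9): 330, 438, 422, 389, 415, 459, 304, 397, 430
Mean correct RT = 3584/9 = 398.2222 ms
Proportion correct = 9/12
IES = 398.2222 / (9/12) = 530.963 ms

531 ms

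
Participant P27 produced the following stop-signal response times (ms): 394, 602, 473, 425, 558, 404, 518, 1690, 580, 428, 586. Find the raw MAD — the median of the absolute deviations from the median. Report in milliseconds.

84 ms

Sorted: 394, 404, 425, 428, 473, 518, 558, 580, 586, 602, 1690 → median = 518
|x − 518|: 124, 84, 45, 93, 40, 114, 0, 1172, 62, 90, 68
Sorted deviations: 0, 40, 45, 62, 68, 84, 90, 93, 114, 124, 1172 → MAD = 84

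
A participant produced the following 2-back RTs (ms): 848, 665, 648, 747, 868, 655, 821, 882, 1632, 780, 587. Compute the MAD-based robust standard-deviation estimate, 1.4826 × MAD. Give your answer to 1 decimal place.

151.2 ms

Sorted: 587, 648, 655, 665, 747, 780, 821, 848, 868, 882, 1632 → median = 780
|x − 780| sorted: 0, 33, 41, 68, 88, 102, 115, 125, 132, 193, 852 → MAD = 102
Robust SD ≈ 1.4826 × 102 = 151.225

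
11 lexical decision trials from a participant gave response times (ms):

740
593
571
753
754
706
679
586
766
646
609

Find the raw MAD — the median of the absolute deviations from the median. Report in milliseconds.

74 ms

Sorted: 571, 586, 593, 609, 646, 679, 706, 740, 753, 754, 766 → median = 679
|x − 679|: 61, 86, 108, 74, 75, 27, 0, 93, 87, 33, 70
Sorted deviations: 0, 27, 33, 61, 70, 74, 75, 86, 87, 93, 108 → MAD = 74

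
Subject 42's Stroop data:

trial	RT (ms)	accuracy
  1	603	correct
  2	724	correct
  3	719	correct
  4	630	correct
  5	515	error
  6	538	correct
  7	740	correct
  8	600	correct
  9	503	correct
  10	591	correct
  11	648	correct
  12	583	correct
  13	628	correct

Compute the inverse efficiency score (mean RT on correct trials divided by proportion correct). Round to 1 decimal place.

677.7 ms

Correct trials (n=12): 603, 724, 719, 630, 538, 740, 600, 503, 591, 648, 583, 628
Mean correct RT = 7507/12 = 625.5833 ms
Proportion correct = 12/13
IES = 625.5833 / (12/13) = 677.715 ms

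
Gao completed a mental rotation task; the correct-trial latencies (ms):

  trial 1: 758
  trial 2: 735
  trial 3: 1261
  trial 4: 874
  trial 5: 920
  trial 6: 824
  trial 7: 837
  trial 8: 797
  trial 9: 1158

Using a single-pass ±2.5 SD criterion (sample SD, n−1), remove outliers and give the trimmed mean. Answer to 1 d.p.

907.1 ms

n = 9, ΣRT = 8164, M = 907.111
Σ(x−M)² = 265248.89; s = √(265248.89/8) = 182.088
Cutoffs: 907.111 ± 2.5·182.088 → [451.9, 1362.3]
No RTs fall outside the cutoffs; all 9 retained. Mean = 8164/9 = 907.111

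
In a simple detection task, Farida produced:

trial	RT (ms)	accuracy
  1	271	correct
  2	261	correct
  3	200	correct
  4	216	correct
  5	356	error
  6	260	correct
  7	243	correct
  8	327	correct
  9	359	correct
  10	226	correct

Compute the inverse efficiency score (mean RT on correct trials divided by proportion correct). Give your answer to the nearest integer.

292 ms

Correct trials (n=9): 271, 261, 200, 216, 260, 243, 327, 359, 226
Mean correct RT = 2363/9 = 262.5556 ms
Proportion correct = 9/10
IES = 262.5556 / (9/10) = 291.728 ms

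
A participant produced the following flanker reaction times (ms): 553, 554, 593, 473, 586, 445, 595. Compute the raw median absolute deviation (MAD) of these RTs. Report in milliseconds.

39 ms

Sorted: 445, 473, 553, 554, 586, 593, 595 → median = 554
|x − 554|: 1, 0, 39, 81, 32, 109, 41
Sorted deviations: 0, 1, 32, 39, 41, 81, 109 → MAD = 39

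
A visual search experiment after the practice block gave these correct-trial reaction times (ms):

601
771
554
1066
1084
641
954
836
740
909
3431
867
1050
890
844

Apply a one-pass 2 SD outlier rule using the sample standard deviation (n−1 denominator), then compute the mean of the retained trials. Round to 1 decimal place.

843.4 ms

n = 15, ΣRT = 15238, M = 1015.867
Σ(x−M)² = 6618353.73; s = √(6618353.73/14) = 687.561
Cutoffs: 1015.867 ± 2·687.561 → [-359.3, 2391.0]
Outside: 3431 → excluded.
Retained (n=14): Σ = 11807, mean = 11807/14 = 843.357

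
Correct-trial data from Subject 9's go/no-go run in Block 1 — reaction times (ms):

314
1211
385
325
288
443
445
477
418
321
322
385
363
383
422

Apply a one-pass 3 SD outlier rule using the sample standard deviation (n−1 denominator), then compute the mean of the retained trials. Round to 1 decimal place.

377.9 ms

n = 15, ΣRT = 6502, M = 433.467
Σ(x−M)² = 691529.73; s = √(691529.73/14) = 222.250
Cutoffs: 433.467 ± 3·222.250 → [-233.3, 1100.2]
Outside: 1211 → excluded.
Retained (n=14): Σ = 5291, mean = 5291/14 = 377.929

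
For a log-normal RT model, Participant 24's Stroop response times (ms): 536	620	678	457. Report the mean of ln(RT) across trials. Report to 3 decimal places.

6.339

ln(RT): 6.2841, 6.4297, 6.5191, 6.1247
Σ ln(RT) = 25.3577
Mean = 25.3577/4 = 6.33942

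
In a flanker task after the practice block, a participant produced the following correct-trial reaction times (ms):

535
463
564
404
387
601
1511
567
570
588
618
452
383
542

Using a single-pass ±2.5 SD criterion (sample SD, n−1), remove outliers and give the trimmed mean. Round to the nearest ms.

n = 14, ΣRT = 8185, M = 584.643
Σ(x−M)² = 1009509.21; s = √(1009509.21/13) = 278.666
Cutoffs: 584.643 ± 2.5·278.666 → [-112.0, 1281.3]
Outside: 1511 → excluded.
Retained (n=13): Σ = 6674, mean = 6674/13 = 513.385

513 ms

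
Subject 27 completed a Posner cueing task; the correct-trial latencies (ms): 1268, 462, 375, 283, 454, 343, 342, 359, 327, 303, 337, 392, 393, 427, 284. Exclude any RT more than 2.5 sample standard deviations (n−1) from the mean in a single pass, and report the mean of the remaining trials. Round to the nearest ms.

363 ms

n = 15, ΣRT = 6349, M = 423.267
Σ(x−M)² = 807676.93; s = √(807676.93/14) = 240.190
Cutoffs: 423.267 ± 2.5·240.190 → [-177.2, 1023.7]
Outside: 1268 → excluded.
Retained (n=14): Σ = 5081, mean = 5081/14 = 362.929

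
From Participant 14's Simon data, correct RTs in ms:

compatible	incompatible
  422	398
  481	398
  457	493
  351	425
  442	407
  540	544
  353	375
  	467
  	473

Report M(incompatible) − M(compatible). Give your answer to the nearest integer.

M(compatible) = 3046/7 = 435.143
M(incompatible) = 3980/9 = 442.222
Difference = 442.222 − 435.143 = 7.079 ms

7 ms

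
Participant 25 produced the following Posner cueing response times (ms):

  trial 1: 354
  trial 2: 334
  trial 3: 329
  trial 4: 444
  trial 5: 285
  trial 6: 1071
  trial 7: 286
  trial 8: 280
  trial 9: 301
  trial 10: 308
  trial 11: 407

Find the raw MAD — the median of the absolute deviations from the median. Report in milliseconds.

43 ms

Sorted: 280, 285, 286, 301, 308, 329, 334, 354, 407, 444, 1071 → median = 329
|x − 329|: 25, 5, 0, 115, 44, 742, 43, 49, 28, 21, 78
Sorted deviations: 0, 5, 21, 25, 28, 43, 44, 49, 78, 115, 742 → MAD = 43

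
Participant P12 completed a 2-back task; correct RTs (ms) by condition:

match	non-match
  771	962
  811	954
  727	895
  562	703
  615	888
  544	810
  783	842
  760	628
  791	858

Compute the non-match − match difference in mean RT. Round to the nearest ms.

M(match) = 6364/9 = 707.111
M(non-match) = 7540/9 = 837.778
Difference = 837.778 − 707.111 = 130.667 ms

131 ms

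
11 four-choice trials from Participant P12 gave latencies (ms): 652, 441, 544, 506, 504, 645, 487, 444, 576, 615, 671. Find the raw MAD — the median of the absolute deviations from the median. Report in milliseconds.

Sorted: 441, 444, 487, 504, 506, 544, 576, 615, 645, 652, 671 → median = 544
|x − 544|: 108, 103, 0, 38, 40, 101, 57, 100, 32, 71, 127
Sorted deviations: 0, 32, 38, 40, 57, 71, 100, 101, 103, 108, 127 → MAD = 71

71 ms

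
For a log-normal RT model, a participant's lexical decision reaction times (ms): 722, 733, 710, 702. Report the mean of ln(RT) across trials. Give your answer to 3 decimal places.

ln(RT): 6.5820, 6.5971, 6.5653, 6.5539
Σ ln(RT) = 26.2984
Mean = 26.2984/4 = 6.57459

6.575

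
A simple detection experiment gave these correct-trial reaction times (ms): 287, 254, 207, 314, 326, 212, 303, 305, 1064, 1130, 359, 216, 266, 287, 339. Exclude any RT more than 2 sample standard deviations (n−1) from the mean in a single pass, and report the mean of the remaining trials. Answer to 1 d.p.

n = 15, ΣRT = 5869, M = 391.267
Σ(x−M)² = 1180618.93; s = √(1180618.93/14) = 290.396
Cutoffs: 391.267 ± 2·290.396 → [-189.5, 972.1]
Outside: 1064, 1130 → excluded.
Retained (n=13): Σ = 3675, mean = 3675/13 = 282.692

282.7 ms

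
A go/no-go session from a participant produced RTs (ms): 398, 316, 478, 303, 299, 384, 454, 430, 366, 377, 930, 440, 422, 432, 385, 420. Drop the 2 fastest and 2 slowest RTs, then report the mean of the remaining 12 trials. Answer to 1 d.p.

402.0 ms

Sorted: 299, 303, 316, 366, 377, 384, 385, 398, 420, 422, 430, 432, 440, 454, 478, 930
Drop lowest 2 (299, 303) and highest 2 (478, 930)
Remaining (n=12): Σ = 4824, mean = 4824/12 = 402.000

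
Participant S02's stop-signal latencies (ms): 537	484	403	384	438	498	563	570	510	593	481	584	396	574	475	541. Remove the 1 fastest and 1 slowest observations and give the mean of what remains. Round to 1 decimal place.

Sorted: 384, 396, 403, 438, 475, 481, 484, 498, 510, 537, 541, 563, 570, 574, 584, 593
Drop lowest 1 (384) and highest 1 (593)
Remaining (n=14): Σ = 7054, mean = 7054/14 = 503.857

503.9 ms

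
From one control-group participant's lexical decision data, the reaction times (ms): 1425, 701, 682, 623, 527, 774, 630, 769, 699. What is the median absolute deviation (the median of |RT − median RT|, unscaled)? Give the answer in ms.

70 ms

Sorted: 527, 623, 630, 682, 699, 701, 769, 774, 1425 → median = 699
|x − 699|: 726, 2, 17, 76, 172, 75, 69, 70, 0
Sorted deviations: 0, 2, 17, 69, 70, 75, 76, 172, 726 → MAD = 70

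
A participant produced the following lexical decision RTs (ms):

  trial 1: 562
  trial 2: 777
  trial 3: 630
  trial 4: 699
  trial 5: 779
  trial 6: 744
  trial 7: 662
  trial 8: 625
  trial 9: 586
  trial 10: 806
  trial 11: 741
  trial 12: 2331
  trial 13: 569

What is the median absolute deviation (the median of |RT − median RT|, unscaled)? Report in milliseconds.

Sorted: 562, 569, 586, 625, 630, 662, 699, 741, 744, 777, 779, 806, 2331 → median = 699
|x − 699|: 137, 78, 69, 0, 80, 45, 37, 74, 113, 107, 42, 1632, 130
Sorted deviations: 0, 37, 42, 45, 69, 74, 78, 80, 107, 113, 130, 137, 1632 → MAD = 78

78 ms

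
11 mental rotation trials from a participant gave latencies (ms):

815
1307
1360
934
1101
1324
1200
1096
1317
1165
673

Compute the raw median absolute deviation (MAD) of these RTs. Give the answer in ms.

152 ms

Sorted: 673, 815, 934, 1096, 1101, 1165, 1200, 1307, 1317, 1324, 1360 → median = 1165
|x − 1165|: 350, 142, 195, 231, 64, 159, 35, 69, 152, 0, 492
Sorted deviations: 0, 35, 64, 69, 142, 152, 159, 195, 231, 350, 492 → MAD = 152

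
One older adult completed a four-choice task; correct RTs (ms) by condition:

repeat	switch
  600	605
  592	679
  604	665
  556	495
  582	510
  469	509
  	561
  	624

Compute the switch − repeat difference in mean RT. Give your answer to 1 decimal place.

13.8 ms

M(repeat) = 3403/6 = 567.167
M(switch) = 4648/8 = 581.000
Difference = 581.000 − 567.167 = 13.833 ms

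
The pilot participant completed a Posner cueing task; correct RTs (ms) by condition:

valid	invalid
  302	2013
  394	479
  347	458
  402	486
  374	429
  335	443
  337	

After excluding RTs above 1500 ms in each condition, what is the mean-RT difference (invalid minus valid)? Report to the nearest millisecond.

103 ms

invalid: exclude 2013
M(valid) = 2491/7 = 355.857
M(invalid) = 2295/5 = 459.000
Difference = 459.000 − 355.857 = 103.143 ms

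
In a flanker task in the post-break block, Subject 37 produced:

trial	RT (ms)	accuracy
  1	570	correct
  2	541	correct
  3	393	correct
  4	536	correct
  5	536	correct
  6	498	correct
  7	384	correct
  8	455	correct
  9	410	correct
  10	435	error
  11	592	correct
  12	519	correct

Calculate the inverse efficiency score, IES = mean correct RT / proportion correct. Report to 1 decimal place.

Correct trials (n=11): 570, 541, 393, 536, 536, 498, 384, 455, 410, 592, 519
Mean correct RT = 5434/11 = 494.0000 ms
Proportion correct = 11/12
IES = 494.0000 / (11/12) = 538.909 ms

538.9 ms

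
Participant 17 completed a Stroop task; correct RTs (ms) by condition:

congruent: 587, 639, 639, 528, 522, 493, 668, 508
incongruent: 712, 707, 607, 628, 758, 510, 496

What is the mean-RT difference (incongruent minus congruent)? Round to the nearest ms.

58 ms

M(congruent) = 4584/8 = 573.000
M(incongruent) = 4418/7 = 631.143
Difference = 631.143 − 573.000 = 58.143 ms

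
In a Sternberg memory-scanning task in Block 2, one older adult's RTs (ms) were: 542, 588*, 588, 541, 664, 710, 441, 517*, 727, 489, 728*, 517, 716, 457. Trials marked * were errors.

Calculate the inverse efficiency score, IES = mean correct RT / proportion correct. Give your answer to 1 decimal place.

Correct trials (n=11): 542, 588, 541, 664, 710, 441, 727, 489, 517, 716, 457
Mean correct RT = 6392/11 = 581.0909 ms
Proportion correct = 11/14
IES = 581.0909 / (11/14) = 739.570 ms

739.6 ms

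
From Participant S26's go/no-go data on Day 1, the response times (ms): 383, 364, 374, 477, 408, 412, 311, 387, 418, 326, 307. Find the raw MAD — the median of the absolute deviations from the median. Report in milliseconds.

29 ms

Sorted: 307, 311, 326, 364, 374, 383, 387, 408, 412, 418, 477 → median = 383
|x − 383|: 0, 19, 9, 94, 25, 29, 72, 4, 35, 57, 76
Sorted deviations: 0, 4, 9, 19, 25, 29, 35, 57, 72, 76, 94 → MAD = 29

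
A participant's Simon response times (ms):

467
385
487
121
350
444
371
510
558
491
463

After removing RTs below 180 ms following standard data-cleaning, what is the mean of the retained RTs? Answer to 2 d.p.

Excluded: 121
Retained (n=10): Σ = 4526
Mean = 4526/10 = 452.6000

452.60 ms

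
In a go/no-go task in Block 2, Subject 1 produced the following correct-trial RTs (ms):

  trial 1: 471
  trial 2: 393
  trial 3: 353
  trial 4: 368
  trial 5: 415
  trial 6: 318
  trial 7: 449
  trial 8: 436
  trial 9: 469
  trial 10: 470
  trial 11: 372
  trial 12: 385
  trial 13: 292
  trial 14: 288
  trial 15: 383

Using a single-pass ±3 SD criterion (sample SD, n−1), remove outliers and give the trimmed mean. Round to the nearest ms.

n = 15, ΣRT = 5862, M = 390.800
Σ(x−M)² = 52866.40; s = √(52866.40/14) = 61.451
Cutoffs: 390.800 ± 3·61.451 → [206.4, 575.2]
No RTs fall outside the cutoffs; all 15 retained. Mean = 5862/15 = 390.800

391 ms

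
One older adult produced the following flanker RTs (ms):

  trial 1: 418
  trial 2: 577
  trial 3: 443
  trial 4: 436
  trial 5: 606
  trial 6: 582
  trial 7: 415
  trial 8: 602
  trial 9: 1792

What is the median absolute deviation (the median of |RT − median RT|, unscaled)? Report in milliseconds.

134 ms

Sorted: 415, 418, 436, 443, 577, 582, 602, 606, 1792 → median = 577
|x − 577|: 159, 0, 134, 141, 29, 5, 162, 25, 1215
Sorted deviations: 0, 5, 25, 29, 134, 141, 159, 162, 1215 → MAD = 134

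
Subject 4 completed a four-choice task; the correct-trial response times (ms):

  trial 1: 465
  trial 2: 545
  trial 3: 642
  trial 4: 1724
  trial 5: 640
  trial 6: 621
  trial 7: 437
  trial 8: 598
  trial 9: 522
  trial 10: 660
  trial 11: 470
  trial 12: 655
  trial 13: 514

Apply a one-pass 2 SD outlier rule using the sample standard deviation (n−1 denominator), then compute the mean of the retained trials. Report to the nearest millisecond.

n = 13, ΣRT = 8493, M = 653.308
Σ(x−M)² = 1315066.77; s = √(1315066.77/12) = 331.042
Cutoffs: 653.308 ± 2·331.042 → [-8.8, 1315.4]
Outside: 1724 → excluded.
Retained (n=12): Σ = 6769, mean = 6769/12 = 564.083

564 ms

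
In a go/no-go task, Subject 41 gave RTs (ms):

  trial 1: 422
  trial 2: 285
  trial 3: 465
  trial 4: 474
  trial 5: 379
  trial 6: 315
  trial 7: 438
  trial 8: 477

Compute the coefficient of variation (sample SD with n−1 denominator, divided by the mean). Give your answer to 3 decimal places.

0.181

n = 8, Σ = 3255, M = 406.8750
Σ(x−M)² = 38070.875; s = √(38070.875/7) = 73.7475
CV = 73.7475 / 406.8750 = 0.18125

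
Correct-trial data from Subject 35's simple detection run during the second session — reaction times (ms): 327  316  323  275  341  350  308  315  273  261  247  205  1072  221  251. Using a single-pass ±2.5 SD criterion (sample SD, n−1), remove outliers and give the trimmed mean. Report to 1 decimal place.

286.6 ms

n = 15, ΣRT = 5085, M = 339.000
Σ(x−M)² = 602504.00; s = √(602504.00/14) = 207.451
Cutoffs: 339.000 ± 2.5·207.451 → [-179.6, 857.6]
Outside: 1072 → excluded.
Retained (n=14): Σ = 4013, mean = 4013/14 = 286.643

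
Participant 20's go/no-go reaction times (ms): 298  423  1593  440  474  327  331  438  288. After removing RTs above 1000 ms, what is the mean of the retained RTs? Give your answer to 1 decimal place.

Excluded: 1593
Retained (n=8): Σ = 3019
Mean = 3019/8 = 377.3750

377.4 ms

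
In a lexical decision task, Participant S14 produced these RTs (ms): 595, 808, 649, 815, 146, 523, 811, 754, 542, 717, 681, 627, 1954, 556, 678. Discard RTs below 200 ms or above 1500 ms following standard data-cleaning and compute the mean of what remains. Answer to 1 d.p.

673.5 ms

Excluded: 146, 1954
Retained (n=13): Σ = 8756
Mean = 8756/13 = 673.5385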